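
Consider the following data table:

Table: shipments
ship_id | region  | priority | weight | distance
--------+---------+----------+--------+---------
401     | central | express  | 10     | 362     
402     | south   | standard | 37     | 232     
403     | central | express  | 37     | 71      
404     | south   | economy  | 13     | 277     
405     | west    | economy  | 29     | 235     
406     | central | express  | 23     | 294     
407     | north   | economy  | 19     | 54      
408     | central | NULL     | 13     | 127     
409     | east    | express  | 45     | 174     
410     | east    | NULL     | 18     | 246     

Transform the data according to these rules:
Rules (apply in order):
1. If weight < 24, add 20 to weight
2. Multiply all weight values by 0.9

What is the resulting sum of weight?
327.6

Step 1: Apply Rule 1 - Add 20 to records with weight < 24
  - 6 records affected: 96 + (6 × 20) = 216
  - Unaffected records: 148
  - Sum after Rule 1: 364
Step 2: Apply Rule 2 - Multiply all by 0.9
  - 364 × 0.9 = 327.6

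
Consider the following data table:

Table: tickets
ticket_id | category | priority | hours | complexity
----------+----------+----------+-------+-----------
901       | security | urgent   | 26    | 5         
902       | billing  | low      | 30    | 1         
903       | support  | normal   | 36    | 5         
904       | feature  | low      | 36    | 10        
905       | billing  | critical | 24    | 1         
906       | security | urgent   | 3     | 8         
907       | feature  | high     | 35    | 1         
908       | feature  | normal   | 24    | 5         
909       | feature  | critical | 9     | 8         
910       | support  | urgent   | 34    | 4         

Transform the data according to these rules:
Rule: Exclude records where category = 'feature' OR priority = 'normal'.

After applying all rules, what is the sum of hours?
117

Step 1: Find records where category = 'feature' OR priority = 'normal'
Step 2: 5 records match, summing to 140
Step 3: Original sum: 257
Step 4: Remaining sum = 257 - 140 = 117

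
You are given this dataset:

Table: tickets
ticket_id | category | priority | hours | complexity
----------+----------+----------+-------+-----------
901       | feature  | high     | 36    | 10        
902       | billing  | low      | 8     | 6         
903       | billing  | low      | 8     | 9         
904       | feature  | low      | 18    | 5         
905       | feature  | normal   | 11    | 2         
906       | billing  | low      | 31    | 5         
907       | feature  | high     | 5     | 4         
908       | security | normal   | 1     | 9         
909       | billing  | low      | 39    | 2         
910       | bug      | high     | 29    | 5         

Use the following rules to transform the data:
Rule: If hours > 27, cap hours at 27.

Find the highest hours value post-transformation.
27

Step 1: Original maximum hours = 39
Step 2: Apply cap at 27
Step 3: 4 records had hours > 27 and were capped
Step 4: Maximum after transformation = 27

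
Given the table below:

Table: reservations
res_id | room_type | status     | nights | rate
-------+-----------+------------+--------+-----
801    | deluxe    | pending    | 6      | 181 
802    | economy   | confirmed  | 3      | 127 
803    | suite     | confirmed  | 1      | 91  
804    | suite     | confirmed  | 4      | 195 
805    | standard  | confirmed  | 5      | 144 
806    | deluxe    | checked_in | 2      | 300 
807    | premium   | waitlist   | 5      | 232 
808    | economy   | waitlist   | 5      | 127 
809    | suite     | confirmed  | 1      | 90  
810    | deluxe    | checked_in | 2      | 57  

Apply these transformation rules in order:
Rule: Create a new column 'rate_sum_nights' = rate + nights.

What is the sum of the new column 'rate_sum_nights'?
1578

Step 1: For each record, compute rate + nights
Example calculations:
  181 + 6 = 187
  127 + 3 = 130
  91 + 1 = 92
  ...
Step 2: Sum all derived values
Step 3: Total = 1578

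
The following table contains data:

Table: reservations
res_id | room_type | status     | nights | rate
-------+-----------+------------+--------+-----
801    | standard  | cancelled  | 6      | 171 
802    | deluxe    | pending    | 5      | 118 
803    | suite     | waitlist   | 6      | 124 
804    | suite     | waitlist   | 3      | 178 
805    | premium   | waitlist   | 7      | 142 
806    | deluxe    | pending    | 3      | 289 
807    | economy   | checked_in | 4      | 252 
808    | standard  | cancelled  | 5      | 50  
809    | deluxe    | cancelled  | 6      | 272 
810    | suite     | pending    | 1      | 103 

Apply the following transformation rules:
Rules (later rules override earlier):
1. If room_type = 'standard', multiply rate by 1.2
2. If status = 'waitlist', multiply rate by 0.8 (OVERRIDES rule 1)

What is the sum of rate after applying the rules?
1654.4

Step 1: Rule 2 takes priority for records with status = 'waitlist'
  - 3 records: 444 × 0.8 = 355.2
Step 2: Rule 1 applies to remaining records with room_type = 'standard'
  - 2 records: 221 × 1.2 = 265.2
Step 3: Other records unchanged: 1034
Step 4: Final sum = 355.2 + 265.2 + 1034 = 1654.4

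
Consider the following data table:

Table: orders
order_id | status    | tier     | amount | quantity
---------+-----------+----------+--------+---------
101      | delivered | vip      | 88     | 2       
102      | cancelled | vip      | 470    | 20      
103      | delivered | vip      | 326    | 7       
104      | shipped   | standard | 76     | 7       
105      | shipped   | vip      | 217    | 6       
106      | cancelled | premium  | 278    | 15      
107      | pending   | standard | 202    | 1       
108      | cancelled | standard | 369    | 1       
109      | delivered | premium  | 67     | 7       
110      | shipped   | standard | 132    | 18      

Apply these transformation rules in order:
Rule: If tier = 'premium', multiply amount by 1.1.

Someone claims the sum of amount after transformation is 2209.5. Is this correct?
No, the correct result is 2259.5.

Step 1: Calculate the correct sum after transformation
Step 2: Apply multiplier 1.1 to records where tier = 'premium'
Step 3: Correct result = 2259.5
Step 4: Claimed result = 2209.5
Step 5: 2259.5 ≠ 2209.5
Conclusion: The claimed result is incorrect. The correct answer is 2259.5.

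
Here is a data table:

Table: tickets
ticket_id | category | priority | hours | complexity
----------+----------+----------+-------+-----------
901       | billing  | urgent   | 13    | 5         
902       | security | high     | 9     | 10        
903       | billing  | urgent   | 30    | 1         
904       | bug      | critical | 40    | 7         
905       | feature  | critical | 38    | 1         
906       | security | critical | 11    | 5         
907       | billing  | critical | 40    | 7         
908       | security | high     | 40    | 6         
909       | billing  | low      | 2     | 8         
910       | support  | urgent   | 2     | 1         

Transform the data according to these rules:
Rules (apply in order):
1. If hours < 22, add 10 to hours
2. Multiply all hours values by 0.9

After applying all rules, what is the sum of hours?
247.5

Step 1: Apply Rule 1 - Add 10 to records with hours < 22
  - 5 records affected: 37 + (5 × 10) = 87
  - Unaffected records: 188
  - Sum after Rule 1: 275
Step 2: Apply Rule 2 - Multiply all by 0.9
  - 275 × 0.9 = 247.5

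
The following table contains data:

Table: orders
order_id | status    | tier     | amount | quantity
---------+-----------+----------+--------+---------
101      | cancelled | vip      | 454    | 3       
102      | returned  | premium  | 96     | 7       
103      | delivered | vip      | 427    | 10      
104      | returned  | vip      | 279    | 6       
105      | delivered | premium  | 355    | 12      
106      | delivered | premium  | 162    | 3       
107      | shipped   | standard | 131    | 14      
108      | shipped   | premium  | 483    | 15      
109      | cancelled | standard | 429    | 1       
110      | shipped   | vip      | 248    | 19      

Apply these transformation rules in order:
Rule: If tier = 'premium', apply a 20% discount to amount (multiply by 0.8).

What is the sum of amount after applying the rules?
2844.8

Step 1: Records with tier = 'premium' have total amount = 1096
Step 2: Apply multiplier: 1096 × 0.8 = 876.8
Step 3: Other records total: 1968
Step 4: Final sum = 876.8 + 1968 = 2844.8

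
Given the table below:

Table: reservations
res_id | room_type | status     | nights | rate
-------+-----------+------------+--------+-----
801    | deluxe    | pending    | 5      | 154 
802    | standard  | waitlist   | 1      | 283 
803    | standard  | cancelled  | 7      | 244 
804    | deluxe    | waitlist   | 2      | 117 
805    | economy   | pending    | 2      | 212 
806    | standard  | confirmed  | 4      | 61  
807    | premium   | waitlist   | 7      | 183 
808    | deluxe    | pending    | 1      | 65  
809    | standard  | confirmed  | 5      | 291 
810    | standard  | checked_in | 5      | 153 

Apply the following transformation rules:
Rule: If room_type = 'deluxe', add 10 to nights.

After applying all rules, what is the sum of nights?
69

Step 1: Count records where room_type = 'deluxe': 3
Step 2: Total bonus added: 3 × 10 = 30
Step 3: Original sum of nights: 39
Step 4: Final sum = 39 + 30 = 69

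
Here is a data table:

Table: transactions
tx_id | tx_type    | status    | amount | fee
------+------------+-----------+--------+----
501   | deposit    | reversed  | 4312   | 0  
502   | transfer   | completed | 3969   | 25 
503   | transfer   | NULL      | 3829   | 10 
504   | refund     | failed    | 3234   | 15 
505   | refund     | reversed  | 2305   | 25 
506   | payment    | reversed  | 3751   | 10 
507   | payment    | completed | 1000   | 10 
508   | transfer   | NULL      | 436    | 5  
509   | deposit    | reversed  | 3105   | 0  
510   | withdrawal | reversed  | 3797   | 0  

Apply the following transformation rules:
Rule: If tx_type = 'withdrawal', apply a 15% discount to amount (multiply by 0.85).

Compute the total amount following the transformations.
29168.45

Step 1: Records with tx_type = 'withdrawal' have total amount = 3797
Step 2: Apply multiplier: 3797 × 0.85 = 3227.45
Step 3: Other records total: 25941
Step 4: Final sum = 3227.45 + 25941 = 29168.45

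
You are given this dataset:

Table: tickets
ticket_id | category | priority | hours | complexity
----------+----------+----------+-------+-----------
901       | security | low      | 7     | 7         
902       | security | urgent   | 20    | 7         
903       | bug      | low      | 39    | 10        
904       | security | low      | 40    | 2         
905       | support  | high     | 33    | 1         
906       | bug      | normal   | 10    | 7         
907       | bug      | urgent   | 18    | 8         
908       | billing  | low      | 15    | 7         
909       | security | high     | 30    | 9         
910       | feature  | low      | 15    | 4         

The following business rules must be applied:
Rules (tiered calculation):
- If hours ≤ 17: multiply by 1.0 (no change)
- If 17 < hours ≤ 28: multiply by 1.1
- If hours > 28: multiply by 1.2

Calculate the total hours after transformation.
259.2

Step 1: Tier 1 (hours ≤ 17): 4 records, sum = 47 × 1.0 = 47.0
Step 2: Tier 2 (17 < hours ≤ 28): 2 records, sum = 38 × 1.1 = 41.8
Step 3: Tier 3 (hours > 28): 4 records, sum = 142 × 1.2 = 170.4
Step 4: Final sum = 47.0 + 41.8 + 170.4 = 259.2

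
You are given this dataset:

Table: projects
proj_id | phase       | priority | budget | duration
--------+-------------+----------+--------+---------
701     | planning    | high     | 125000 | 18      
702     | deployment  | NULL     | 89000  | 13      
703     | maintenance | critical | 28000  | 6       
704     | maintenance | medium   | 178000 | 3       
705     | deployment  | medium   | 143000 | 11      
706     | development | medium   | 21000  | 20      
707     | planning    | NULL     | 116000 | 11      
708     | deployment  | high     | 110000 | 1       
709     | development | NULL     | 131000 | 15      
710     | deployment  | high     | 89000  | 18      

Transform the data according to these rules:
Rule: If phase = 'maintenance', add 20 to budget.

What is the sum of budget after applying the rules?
1030040

Step 1: Count records where phase = 'maintenance': 2
Step 2: Total bonus added: 2 × 20 = 40
Step 3: Original sum of budget: 1030000
Step 4: Final sum = 1030000 + 40 = 1030040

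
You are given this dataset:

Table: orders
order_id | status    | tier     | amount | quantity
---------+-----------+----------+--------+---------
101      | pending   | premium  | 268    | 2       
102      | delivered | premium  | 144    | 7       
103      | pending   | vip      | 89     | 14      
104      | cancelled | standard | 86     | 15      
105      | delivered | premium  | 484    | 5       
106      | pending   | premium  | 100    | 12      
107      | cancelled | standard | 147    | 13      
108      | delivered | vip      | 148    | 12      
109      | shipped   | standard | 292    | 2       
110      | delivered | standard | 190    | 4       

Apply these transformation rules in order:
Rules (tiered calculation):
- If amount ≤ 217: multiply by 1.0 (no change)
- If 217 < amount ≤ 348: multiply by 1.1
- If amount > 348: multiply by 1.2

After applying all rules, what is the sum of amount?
2100.8

Step 1: Tier 1 (amount ≤ 217): 7 records, sum = 904 × 1.0 = 904.0
Step 2: Tier 2 (217 < amount ≤ 348): 2 records, sum = 560 × 1.1 = 616.0
Step 3: Tier 3 (amount > 348): 1 records, sum = 484 × 1.2 = 580.8
Step 4: Final sum = 904.0 + 616.0 + 580.8 = 2100.8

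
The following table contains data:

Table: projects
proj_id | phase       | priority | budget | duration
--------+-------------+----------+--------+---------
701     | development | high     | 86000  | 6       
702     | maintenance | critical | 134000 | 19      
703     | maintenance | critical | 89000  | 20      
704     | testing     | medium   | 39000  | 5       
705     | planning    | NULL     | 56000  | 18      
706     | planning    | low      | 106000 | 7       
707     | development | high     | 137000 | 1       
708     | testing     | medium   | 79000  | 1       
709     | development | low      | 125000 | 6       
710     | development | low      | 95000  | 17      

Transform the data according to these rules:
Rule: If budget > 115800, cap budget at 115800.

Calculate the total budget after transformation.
897400

Step 1: 3 records have budget > 115800
Step 2: These records originally summed to 396000
Step 3: After capping: 3 × 115800 = 347400
Step 4: Unaffected records sum: 550000
Step 5: Final sum = 347400 + 550000 = 897400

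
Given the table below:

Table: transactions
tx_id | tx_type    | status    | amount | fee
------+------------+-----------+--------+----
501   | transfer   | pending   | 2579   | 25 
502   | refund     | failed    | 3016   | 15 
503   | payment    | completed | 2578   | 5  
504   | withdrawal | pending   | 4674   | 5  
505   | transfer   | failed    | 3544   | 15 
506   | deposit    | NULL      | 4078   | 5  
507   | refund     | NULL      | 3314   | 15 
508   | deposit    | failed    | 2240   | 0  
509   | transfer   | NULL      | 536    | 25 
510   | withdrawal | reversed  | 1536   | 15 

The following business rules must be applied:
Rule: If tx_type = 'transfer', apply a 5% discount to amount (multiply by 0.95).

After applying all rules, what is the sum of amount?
27762.05

Step 1: Records with tx_type = 'transfer' have total amount = 6659
Step 2: Apply multiplier: 6659 × 0.95 = 6326.05
Step 3: Other records total: 21436
Step 4: Final sum = 6326.05 + 21436 = 27762.05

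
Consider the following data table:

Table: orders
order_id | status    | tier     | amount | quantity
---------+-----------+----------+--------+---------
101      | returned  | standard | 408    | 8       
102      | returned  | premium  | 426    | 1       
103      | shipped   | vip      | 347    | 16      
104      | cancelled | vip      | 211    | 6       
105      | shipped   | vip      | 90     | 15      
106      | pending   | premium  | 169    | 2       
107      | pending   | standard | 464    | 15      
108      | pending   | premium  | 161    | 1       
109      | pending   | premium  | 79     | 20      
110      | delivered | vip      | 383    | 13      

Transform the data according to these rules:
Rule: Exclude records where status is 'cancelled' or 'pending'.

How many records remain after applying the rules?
5

Step 1: Count records to exclude
  - 1 (cancelled) + 4 (pending) = 5 records
Step 2: Total records: 10
Step 3: Remaining = 10 - 5 = 5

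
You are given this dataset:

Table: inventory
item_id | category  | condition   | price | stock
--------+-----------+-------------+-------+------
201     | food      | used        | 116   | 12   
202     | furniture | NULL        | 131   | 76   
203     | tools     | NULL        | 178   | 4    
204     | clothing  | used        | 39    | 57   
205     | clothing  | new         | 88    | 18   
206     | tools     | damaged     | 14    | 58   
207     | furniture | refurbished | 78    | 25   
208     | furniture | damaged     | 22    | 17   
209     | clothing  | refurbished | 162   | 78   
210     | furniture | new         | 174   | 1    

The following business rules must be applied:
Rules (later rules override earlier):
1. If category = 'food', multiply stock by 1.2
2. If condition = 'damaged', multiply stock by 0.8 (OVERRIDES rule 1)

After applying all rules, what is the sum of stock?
333.4

Step 1: Rule 2 takes priority for records with condition = 'damaged'
  - 2 records: 75 × 0.8 = 60.0
Step 2: Rule 1 applies to remaining records with category = 'food'
  - 1 records: 12 × 1.2 = 14.4
Step 3: Other records unchanged: 259
Step 4: Final sum = 60.0 + 14.4 + 259 = 333.4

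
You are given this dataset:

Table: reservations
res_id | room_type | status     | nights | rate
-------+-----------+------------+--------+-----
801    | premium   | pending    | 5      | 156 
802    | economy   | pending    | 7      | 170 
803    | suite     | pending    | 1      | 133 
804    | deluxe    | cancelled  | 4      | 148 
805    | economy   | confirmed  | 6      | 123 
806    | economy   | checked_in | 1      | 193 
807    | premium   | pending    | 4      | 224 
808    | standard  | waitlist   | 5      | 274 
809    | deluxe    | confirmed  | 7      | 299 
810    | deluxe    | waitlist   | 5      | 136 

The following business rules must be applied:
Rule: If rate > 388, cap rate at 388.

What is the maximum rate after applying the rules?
299

Step 1: Original maximum rate = 299
Step 2: Check cap of 388 against maximum
Step 3: No records exceed the cap (max 299 <= cap 388), so no capping applies
Step 4: Maximum after transformation = 299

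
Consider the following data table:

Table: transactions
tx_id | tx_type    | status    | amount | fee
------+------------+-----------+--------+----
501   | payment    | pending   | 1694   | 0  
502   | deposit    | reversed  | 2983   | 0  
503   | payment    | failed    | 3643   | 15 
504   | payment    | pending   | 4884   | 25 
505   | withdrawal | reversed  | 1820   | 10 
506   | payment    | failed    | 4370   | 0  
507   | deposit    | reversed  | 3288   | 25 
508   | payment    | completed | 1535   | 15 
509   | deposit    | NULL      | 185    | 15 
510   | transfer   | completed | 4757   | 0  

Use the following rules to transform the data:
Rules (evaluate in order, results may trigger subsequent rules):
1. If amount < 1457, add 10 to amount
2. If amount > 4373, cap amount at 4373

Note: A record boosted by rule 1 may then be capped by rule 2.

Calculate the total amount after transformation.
28274

Step 1: Apply rule 1 to records with amount < 1457
  - 1 records get bonus of 10
  - Of these, 0 records then exceed 4373 and get capped
Step 2: Apply rule 2 to records with amount > 4373
  - 2 records (original) are capped
Step 3: Calculate final sum = 28274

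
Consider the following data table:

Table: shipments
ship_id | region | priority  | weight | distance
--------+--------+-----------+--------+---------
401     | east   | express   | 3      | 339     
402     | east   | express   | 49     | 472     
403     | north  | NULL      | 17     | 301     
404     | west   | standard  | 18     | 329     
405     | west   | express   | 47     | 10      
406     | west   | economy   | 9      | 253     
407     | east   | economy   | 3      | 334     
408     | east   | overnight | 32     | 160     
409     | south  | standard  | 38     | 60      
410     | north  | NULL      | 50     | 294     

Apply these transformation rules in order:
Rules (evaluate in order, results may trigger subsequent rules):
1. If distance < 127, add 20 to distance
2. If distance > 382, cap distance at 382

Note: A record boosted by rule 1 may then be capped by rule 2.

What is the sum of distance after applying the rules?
2502

Step 1: Apply rule 1 to records with distance < 127
  - 2 records get bonus of 20
  - Of these, 0 records then exceed 382 and get capped
Step 2: Apply rule 2 to records with distance > 382
  - 1 records (original) are capped
Step 3: Calculate final sum = 2502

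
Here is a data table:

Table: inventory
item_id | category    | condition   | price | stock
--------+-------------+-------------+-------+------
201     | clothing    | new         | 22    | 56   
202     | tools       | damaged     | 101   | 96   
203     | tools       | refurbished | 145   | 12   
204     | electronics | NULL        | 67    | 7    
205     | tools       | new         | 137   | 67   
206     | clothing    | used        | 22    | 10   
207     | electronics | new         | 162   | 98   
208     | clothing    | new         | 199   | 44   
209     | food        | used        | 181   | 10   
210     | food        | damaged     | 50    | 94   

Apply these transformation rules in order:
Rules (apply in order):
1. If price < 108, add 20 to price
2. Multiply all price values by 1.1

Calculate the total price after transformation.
1304.6

Step 1: Apply Rule 1 - Add 20 to records with price < 108
  - 5 records affected: 262 + (5 × 20) = 362
  - Unaffected records: 824
  - Sum after Rule 1: 1186
Step 2: Apply Rule 2 - Multiply all by 1.1
  - 1186 × 1.1 = 1304.6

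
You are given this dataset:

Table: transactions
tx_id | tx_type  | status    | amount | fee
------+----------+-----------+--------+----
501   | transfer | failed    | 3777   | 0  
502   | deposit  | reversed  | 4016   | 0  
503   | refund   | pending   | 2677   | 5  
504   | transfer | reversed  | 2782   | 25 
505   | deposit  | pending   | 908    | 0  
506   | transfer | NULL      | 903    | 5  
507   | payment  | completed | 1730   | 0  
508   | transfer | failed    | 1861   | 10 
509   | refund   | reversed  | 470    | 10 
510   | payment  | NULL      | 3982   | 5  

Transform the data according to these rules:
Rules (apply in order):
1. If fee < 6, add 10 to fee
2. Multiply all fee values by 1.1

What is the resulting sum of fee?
143.0

Step 1: Apply Rule 1 - Add 10 to records with fee < 6
  - 7 records affected: 15 + (7 × 10) = 85
  - Unaffected records: 45
  - Sum after Rule 1: 130
Step 2: Apply Rule 2 - Multiply all by 1.1
  - 130 × 1.1 = 143.0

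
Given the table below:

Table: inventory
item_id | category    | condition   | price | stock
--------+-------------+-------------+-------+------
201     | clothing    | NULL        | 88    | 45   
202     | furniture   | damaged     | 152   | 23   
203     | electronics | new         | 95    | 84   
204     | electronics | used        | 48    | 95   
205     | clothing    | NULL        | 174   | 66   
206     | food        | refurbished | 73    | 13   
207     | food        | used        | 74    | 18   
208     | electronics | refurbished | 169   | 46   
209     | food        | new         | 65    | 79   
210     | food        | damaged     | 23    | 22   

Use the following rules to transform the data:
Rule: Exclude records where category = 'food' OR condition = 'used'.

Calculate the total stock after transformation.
264

Step 1: Find records where category = 'food' OR condition = 'used'
Step 2: 5 records match, summing to 227
Step 3: Original sum: 491
Step 4: Remaining sum = 491 - 227 = 264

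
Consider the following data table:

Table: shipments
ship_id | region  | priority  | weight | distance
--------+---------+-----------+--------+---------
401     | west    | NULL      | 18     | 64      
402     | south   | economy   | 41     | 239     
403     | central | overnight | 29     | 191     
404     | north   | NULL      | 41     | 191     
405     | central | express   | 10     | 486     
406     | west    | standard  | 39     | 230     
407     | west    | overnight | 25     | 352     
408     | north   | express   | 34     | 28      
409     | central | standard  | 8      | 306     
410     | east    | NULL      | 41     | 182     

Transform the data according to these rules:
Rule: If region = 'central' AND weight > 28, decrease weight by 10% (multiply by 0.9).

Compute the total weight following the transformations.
283.1

Step 1: Find records where region = 'central' AND weight > 28
Step 2: 1 records match, summing to 29
Step 3: After multiplier: 29 × 0.9 = 26.1
Step 4: Unaffected records sum: 257
Step 5: Final sum = 26.1 + 257 = 283.1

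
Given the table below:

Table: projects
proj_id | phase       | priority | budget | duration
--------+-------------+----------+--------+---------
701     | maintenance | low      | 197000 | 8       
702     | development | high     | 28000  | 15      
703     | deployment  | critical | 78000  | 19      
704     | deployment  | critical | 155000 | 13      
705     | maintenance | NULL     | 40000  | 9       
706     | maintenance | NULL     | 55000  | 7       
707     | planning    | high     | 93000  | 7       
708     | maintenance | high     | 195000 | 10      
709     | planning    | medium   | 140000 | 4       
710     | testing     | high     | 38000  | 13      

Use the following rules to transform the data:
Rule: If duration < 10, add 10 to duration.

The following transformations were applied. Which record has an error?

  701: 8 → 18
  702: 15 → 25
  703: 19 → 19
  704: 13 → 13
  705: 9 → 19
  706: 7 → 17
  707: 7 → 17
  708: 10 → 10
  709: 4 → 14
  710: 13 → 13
Record 702 has an error. The correct transformed value should be 15, not 25.

Step 1: Check each record against the rule
Step 2: Record 702 has duration = 15
Step 3: Since 15 >= 10, the bonus should not have been applied
Step 4: Correct value = 15, but claimed value = 25
Conclusion: Record 702 has the error.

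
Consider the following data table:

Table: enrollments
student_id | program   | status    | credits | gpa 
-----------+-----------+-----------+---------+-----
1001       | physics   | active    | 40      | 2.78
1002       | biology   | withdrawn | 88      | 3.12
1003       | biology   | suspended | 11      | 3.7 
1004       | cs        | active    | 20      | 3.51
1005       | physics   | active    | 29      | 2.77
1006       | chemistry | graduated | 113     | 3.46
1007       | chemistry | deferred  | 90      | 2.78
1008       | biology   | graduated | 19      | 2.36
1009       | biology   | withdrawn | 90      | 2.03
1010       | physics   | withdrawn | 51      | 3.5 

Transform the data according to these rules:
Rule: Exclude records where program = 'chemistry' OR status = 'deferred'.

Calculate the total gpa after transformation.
23.77

Step 1: Find records where program = 'chemistry' OR status = 'deferred'
Step 2: 2 records match, summing to 6.24
Step 3: Original sum: 30.01
Step 4: Remaining sum = 30.01 - 6.24 = 23.77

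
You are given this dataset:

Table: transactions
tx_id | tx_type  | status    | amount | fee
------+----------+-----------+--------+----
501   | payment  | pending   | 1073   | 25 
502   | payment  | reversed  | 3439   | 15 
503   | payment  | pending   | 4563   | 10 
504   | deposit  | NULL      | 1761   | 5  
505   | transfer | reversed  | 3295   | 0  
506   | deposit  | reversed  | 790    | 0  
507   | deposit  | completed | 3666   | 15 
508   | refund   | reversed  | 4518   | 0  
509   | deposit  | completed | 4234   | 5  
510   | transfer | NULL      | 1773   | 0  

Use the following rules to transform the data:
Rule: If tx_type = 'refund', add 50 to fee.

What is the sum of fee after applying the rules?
125

Step 1: Count records where tx_type = 'refund': 1
Step 2: Total bonus added: 1 × 50 = 50
Step 3: Original sum of fee: 75
Step 4: Final sum = 75 + 50 = 125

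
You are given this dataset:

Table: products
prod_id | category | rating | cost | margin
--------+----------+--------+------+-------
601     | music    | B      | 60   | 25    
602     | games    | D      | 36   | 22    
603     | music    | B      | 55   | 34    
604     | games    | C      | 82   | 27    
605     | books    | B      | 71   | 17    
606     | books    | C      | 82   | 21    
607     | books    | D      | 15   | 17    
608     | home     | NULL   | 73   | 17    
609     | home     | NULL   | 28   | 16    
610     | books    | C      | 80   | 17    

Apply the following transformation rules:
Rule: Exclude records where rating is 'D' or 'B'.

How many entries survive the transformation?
5

Step 1: Count records to exclude
  - 2 (D) + 3 (B) = 5 records
Step 2: Total records: 10
Step 3: Remaining = 10 - 5 = 5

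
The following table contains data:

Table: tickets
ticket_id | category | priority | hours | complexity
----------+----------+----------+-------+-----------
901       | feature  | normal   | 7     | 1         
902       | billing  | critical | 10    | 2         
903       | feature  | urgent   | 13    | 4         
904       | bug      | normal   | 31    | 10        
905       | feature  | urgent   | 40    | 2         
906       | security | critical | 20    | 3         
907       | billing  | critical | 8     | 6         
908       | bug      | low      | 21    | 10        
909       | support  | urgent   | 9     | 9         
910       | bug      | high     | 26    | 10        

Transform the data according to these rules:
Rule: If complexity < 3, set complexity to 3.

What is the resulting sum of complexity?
61

Step 1: 3 records have complexity < 3
Step 2: These records originally summed to 5
Step 3: After setting to minimum: 3 × 3 = 9
Step 4: Unaffected records sum: 52
Step 5: Final sum = 9 + 52 = 61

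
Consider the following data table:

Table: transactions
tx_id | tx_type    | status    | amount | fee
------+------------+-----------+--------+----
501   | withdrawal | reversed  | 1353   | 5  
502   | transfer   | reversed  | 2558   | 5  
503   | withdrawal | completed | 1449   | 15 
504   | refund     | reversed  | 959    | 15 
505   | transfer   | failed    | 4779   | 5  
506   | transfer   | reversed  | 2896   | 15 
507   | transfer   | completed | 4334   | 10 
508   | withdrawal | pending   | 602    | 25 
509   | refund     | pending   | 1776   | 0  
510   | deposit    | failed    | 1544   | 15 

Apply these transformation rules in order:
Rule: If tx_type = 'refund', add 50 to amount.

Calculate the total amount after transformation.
22350

Step 1: Count records where tx_type = 'refund': 2
Step 2: Total bonus added: 2 × 50 = 100
Step 3: Original sum of amount: 22250
Step 4: Final sum = 22250 + 100 = 22350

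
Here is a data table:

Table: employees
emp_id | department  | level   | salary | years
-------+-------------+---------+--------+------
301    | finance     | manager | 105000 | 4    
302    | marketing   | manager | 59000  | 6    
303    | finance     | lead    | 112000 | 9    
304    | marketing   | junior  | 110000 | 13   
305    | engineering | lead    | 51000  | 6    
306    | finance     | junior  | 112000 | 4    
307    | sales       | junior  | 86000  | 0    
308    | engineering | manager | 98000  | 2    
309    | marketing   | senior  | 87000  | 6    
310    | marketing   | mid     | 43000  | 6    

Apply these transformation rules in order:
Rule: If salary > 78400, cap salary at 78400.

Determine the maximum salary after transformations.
78400

Step 1: Original maximum salary = 112000
Step 2: Apply cap at 78400
Step 3: 7 records had salary > 78400 and were capped
Step 4: Maximum after transformation = 78400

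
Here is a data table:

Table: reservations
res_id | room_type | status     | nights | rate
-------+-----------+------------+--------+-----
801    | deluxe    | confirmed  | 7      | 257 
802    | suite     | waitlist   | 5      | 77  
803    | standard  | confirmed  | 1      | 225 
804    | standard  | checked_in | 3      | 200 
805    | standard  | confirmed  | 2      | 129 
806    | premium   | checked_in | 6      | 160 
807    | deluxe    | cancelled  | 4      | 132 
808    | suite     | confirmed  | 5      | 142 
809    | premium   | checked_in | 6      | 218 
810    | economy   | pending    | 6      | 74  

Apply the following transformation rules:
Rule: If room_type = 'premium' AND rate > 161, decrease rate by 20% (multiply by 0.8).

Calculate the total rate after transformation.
1570.4

Step 1: Find records where room_type = 'premium' AND rate > 161
Step 2: 1 records match, summing to 218
Step 3: After multiplier: 218 × 0.8 = 174.4
Step 4: Unaffected records sum: 1396
Step 5: Final sum = 174.4 + 1396 = 1570.4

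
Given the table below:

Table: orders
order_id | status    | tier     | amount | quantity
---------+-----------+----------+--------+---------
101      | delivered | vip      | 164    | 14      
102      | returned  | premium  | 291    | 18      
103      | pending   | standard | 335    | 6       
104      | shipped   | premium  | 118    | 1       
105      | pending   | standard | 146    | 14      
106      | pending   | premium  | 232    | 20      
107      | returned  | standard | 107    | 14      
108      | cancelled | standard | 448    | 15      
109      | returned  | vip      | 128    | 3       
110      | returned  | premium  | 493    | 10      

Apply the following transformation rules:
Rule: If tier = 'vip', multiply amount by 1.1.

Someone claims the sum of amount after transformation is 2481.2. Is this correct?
No, the correct result is 2491.2.

Step 1: Calculate the correct sum after transformation
Step 2: Apply multiplier 1.1 to records where tier = 'vip'
Step 3: Correct result = 2491.2
Step 4: Claimed result = 2481.2
Step 5: 2491.2 ≠ 2481.2
Conclusion: The claimed result is incorrect. The correct answer is 2491.2.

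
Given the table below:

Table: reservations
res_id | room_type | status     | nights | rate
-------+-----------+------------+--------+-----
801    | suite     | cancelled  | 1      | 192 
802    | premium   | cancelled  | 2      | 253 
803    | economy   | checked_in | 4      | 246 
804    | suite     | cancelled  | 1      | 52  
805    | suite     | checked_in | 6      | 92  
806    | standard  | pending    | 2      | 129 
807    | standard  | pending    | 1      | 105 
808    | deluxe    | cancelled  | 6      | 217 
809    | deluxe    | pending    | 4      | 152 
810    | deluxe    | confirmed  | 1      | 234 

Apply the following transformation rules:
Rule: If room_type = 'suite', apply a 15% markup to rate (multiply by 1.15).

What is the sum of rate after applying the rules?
1722.4

Step 1: Records with room_type = 'suite' have total rate = 336
Step 2: Apply multiplier: 336 × 1.15 = 386.4
Step 3: Other records total: 1336
Step 4: Final sum = 386.4 + 1336 = 1722.4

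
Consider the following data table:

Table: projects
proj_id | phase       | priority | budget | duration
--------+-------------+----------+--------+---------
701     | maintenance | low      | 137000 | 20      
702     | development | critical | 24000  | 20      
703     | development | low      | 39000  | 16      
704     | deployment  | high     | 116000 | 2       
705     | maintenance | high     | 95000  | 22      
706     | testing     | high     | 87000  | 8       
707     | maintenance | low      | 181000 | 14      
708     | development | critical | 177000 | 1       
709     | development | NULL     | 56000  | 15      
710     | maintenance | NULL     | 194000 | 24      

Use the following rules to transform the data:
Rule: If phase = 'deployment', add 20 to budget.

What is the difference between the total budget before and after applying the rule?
20

Step 1: Original sum of budget = 1106000
Step 2: 1 records have phase = 'deployment'
Step 3: Each affected record changes by 20
Step 4: Total change = 1 × 20 = 20
Step 5: New sum = 1106000 + 20 = 1106020
Step 6: Difference = |1106020 - 1106000| = 20
        (Sum increased by 20)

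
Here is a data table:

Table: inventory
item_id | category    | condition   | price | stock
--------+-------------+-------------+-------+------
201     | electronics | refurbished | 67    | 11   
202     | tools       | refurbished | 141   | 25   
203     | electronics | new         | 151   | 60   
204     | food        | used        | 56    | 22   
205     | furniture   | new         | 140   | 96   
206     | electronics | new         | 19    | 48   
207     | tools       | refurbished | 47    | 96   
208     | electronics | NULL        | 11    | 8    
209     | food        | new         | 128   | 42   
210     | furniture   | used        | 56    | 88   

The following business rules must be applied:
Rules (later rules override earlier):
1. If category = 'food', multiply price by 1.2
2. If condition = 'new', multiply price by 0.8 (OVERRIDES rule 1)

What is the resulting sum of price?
739.6

Step 1: Rule 2 takes priority for records with condition = 'new'
  - 4 records: 438 × 0.8 = 350.4
Step 2: Rule 1 applies to remaining records with category = 'food'
  - 1 records: 56 × 1.2 = 67.2
Step 3: Other records unchanged: 322
Step 4: Final sum = 350.4 + 67.2 + 322 = 739.6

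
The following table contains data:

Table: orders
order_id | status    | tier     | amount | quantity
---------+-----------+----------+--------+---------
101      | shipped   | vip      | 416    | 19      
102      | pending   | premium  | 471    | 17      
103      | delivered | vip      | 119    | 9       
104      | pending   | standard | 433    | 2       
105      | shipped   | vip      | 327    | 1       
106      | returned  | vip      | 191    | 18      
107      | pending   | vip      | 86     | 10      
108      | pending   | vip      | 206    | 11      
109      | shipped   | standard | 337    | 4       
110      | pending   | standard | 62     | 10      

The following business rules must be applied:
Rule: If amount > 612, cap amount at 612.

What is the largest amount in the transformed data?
471

Step 1: Original maximum amount = 471
Step 2: Check cap of 612 against maximum
Step 3: No records exceed the cap (max 471 <= cap 612), so no capping applies
Step 4: Maximum after transformation = 471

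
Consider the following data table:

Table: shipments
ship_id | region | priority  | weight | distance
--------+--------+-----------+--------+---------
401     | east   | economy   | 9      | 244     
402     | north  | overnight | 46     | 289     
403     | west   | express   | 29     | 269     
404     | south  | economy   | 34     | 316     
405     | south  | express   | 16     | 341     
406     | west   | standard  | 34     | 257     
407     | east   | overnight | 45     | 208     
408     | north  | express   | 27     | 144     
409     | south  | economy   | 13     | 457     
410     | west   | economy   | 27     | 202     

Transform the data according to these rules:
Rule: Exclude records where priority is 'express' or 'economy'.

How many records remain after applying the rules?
3

Step 1: Count records to exclude
  - 3 (express) + 4 (economy) = 7 records
Step 2: Total records: 10
Step 3: Remaining = 10 - 7 = 3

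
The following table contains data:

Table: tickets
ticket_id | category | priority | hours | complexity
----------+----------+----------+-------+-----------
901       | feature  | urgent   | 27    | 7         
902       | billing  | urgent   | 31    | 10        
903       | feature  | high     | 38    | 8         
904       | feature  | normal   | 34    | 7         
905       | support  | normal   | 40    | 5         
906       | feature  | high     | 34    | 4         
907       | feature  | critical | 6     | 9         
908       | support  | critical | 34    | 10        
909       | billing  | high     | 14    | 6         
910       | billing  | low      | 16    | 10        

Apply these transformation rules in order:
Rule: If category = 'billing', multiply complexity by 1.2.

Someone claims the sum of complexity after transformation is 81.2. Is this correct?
Yes, the result is correct.

Step 1: Calculate the correct sum after transformation
Step 2: Apply multiplier 1.2 to records where category = 'billing'
Step 3: Correct result = 81.2
Step 4: Claimed result = 81.2
Step 5: 81.2 = 81.2 ✓
Conclusion: The claimed result is correct.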